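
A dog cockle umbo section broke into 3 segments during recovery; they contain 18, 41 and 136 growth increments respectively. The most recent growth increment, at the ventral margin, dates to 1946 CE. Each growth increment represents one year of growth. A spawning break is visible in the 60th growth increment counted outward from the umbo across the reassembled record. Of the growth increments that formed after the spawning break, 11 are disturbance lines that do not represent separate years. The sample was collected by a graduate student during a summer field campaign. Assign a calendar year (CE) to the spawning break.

1822 CE

Total growth increments = 18 + 41 + 136 = 195.
195 − 60 = 135 growth increments lie beyond the spawning break toward the ventral margin.
Removing the 11 false growth increments leaves 135 − 11 = 124 true growth increments beyond the spawning break.
Counting back 124 years from 1946 CE places the spawning break in 1946 − 124 = 1822 CE.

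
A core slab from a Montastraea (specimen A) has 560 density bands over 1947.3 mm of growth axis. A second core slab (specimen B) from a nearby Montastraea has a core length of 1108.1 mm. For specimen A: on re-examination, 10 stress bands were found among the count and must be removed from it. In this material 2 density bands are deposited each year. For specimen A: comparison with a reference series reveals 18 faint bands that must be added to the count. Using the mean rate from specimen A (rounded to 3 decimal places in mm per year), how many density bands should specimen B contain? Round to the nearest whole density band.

323 density bands

Specimen A: after corrections the count is 560 − 10 + 18 = 568 density bands.
Specimen A: dividing by 2 density bands per year: 568 / 2 = 284 years.
A: 1947.3 mm over 284 years gives 1947.3 / 284 ≈ 6.857 mm per year.
B spans 1108.1 / 6.857 = 161.60 years; at 2 density bands per year that is 161.60 × 2 ≈ 323 density bands.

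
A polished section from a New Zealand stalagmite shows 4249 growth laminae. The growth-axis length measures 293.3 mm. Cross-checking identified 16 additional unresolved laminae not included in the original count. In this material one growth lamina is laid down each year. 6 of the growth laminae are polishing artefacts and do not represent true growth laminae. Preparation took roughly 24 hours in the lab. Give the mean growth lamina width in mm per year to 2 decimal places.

Adjusted count: 4249 − 6 + 16 = 4259 growth laminae.
Mean rate = 293.3 mm / 4259 years ≈ 0.07 mm per year.

0.07 mm per year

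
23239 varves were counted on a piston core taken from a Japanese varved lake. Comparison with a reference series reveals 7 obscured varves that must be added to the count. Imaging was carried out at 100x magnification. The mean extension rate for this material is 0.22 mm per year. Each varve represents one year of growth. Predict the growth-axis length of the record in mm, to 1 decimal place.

5114.1 mm

After corrections the count is 23239 + 7 = 23246 varves.
23246 years at 0.22 mm/year gives 0.22 × 23246 = 5114.1 mm.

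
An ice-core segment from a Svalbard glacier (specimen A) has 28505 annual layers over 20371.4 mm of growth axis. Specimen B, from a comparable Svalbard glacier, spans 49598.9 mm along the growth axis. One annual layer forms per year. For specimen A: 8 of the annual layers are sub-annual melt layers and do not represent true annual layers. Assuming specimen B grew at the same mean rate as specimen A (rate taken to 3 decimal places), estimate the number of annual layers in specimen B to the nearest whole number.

Specimen A: adjusted count: 28505 − 8 = 28497 annual layers.
A: Mean rate = 20371.4 mm / 28497 years ≈ 0.715 mm/year.
Specimen B: 49598.9 mm / 0.715 mm per year = 69369.09 years ≈ 69369 annual layers.

69369 annual layers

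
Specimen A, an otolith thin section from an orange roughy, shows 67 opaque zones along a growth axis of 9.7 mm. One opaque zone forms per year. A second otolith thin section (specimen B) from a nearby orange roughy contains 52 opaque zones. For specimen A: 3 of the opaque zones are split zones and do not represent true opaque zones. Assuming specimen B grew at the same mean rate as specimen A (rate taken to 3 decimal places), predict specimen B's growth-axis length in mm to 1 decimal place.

7.9 mm

Specimen A: correcting the raw count gives 67 − 3 = 64 true opaque zones.
A: 9.7 mm over 64 years gives 9.7 / 64 ≈ 0.152 mm/yr.
For B, 0.152 mm/year × 52 years = 7.9 mm.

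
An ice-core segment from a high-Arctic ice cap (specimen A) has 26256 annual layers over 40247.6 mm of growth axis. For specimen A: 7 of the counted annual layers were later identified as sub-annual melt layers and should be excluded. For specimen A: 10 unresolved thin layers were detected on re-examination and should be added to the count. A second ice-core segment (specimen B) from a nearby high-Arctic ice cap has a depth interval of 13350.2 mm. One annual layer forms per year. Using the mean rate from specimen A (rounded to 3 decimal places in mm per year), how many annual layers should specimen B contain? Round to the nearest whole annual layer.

Specimen A: true annual layer count = 26256 − 7 + 10 = 26259.
A: 40247.6 mm over 26259 years gives 40247.6 / 26259 ≈ 1.533 mm per year.
B spans 13350.2 / 1.533 = 8708.55 years ≈ 8709 annual layers.

8709 annual layers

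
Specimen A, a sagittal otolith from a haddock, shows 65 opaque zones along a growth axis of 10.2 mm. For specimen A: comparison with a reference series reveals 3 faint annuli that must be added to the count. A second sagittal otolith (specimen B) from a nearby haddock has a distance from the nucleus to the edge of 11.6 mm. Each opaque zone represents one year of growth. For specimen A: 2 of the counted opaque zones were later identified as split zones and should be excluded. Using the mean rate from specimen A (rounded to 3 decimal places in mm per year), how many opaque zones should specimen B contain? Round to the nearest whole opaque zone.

75 opaque zones

Specimen A: correcting the raw count gives 65 − 2 + 3 = 66 true opaque zones.
A: Extension rate ≈ 10.2 / 66 = 0.155 mm/yr.
Specimen B: 11.6 mm / 0.155 mm per year = 74.84 years ≈ 75 opaque zones.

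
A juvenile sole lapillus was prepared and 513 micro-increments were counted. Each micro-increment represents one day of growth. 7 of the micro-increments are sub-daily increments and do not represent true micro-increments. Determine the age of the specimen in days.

Adjusted count: 513 − 7 = 506 micro-increments.
At one micro-increment per day, that is 506 days.

506 days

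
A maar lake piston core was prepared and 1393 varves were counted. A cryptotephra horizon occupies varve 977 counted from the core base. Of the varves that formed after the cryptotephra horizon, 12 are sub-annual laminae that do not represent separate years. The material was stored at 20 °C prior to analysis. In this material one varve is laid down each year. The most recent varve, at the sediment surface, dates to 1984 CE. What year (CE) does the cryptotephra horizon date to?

1580 CE

Between varve 977 and the sediment surface there are 1393 − 977 = 416 varves.
Excluding 12 false varves: 416 − 12 = 404.
1984 − 404 = 1580 CE.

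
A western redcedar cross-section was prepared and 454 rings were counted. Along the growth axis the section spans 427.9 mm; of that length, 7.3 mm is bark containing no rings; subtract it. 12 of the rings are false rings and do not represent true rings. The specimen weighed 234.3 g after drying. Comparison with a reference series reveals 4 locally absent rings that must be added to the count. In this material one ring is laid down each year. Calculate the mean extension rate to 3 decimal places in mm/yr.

Adjusted count: 454 − 12 + 4 = 446 rings.
Removing the 7.3 mm offcut leaves 427.9 − 7.3 = 420.6 mm.
420.6 mm over 446 years gives 420.6 / 446 ≈ 0.943 mm/yr.

0.943 mm/yr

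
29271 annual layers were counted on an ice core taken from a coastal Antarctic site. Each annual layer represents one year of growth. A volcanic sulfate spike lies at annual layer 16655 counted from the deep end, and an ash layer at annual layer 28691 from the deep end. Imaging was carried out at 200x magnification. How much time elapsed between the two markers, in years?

Separation: 28691 − 16655 = 12036 annual layers.
At one annual layer per year, 12036 years elapsed between them.

12036 yr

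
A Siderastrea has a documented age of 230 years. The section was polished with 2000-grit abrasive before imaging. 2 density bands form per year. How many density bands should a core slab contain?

230 years at 2 density bands per year gives 230 × 2 = 460 density bands.
So 460 density bands should be present.

460 density bands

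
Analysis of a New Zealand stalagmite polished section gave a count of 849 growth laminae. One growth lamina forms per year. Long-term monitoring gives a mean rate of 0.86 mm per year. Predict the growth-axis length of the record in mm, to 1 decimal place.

The record spans 849 years at 0.86 mm per year.
Length ≈ 0.86 × 849 = 730.1 mm.

730.1 mm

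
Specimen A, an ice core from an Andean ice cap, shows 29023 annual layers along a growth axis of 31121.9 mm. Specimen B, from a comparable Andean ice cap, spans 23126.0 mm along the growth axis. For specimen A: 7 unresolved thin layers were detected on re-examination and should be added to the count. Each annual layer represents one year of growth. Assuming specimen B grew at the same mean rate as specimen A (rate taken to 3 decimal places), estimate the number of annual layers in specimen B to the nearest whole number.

21573 annual layers

Specimen A: true annual layer count = 29023 + 7 = 29030.
A: Mean rate = 31121.9 mm / 29030 years ≈ 1.072 mm/year.
B spans 23126.0 / 1.072 = 21572.76 years ≈ 21573 annual layers.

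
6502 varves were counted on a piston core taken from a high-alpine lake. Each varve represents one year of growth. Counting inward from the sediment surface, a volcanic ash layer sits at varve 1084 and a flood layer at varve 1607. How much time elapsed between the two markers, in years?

The two markers are separated by 1607 − 1084 = 523 varves.
At one varve per year, 523 years elapsed between them.

523 yr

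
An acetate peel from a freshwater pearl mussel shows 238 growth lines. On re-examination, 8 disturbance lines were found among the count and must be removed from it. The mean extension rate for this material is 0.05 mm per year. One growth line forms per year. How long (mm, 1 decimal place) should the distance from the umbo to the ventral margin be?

11.5 mm

After corrections the count is 238 − 8 = 230 growth lines.
Length ≈ 0.05 × 230 = 11.5 mm.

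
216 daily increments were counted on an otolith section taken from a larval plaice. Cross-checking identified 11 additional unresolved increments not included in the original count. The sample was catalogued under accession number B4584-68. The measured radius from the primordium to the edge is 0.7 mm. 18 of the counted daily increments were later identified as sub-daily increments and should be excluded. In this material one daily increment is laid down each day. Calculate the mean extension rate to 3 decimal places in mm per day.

True daily increment count = 216 − 18 + 11 = 209.
Extension rate ≈ 0.7 / 209 = 0.003 mm per day.

0.003 mm per day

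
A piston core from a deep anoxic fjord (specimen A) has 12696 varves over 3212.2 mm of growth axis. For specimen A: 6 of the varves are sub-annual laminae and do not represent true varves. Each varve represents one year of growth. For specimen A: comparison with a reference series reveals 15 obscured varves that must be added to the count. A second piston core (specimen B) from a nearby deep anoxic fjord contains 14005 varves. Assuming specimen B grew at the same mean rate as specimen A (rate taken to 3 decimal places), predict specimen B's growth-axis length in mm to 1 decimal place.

Specimen A: correcting the raw count gives 12696 − 6 + 15 = 12705 true varves.
A: Mean rate = 3212.2 mm / 12705 years ≈ 0.253 mm/year.
For B, 0.253 mm/year × 14005 years = 3543.3 mm.

3543.3 mm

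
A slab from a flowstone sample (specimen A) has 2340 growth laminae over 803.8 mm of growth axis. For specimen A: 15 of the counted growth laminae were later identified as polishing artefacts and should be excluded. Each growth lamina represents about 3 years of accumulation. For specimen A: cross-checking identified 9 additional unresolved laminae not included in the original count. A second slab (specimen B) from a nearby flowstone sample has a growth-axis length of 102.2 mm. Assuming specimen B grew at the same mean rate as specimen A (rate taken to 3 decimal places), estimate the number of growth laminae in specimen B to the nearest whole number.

Specimen A: adjusted count: 2340 − 15 + 9 = 2334 growth laminae.
Specimen A: multiplying by 3 years per growth lamina: 2334 × 3 = 7002 years.
A: Mean rate = 803.8 mm / 7002 years ≈ 0.115 mm/year.
B spans 102.2 / 0.115 = 888.70 years; at 3 years per growth lamina that is 888.70 / 3 ≈ 296 growth laminae.

296 growth laminae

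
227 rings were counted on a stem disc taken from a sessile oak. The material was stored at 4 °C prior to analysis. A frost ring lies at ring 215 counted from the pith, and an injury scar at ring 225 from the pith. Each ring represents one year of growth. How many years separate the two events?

The two markers are separated by 225 − 215 = 10 rings.
That is 10 years at one ring per year.

10 yr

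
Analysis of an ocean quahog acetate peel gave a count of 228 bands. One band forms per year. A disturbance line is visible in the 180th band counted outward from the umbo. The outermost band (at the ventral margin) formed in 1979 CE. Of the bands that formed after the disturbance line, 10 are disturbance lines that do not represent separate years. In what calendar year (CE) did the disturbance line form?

Between band 180 and the ventral margin there are 228 − 180 = 48 bands.
48 − 10 false = 38 true bands after the disturbance line.
Counting back 38 years from 1979 CE places the disturbance line in 1979 − 38 = 1941 CE.

1941 CE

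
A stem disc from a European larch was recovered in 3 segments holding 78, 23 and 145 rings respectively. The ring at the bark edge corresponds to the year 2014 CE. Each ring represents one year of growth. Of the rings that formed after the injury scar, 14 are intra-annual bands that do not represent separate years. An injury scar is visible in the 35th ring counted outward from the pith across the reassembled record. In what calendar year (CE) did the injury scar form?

Total rings = 78 + 23 + 145 = 246.
Between ring 35 and the bark edge there are 246 − 35 = 211 rings.
Removing the 14 false rings leaves 211 − 14 = 197 true rings beyond the injury scar.
The ring at the bark edge is 2014 CE, so the injury scar dates to 2014 − 197 = 1817 CE.

1817 CE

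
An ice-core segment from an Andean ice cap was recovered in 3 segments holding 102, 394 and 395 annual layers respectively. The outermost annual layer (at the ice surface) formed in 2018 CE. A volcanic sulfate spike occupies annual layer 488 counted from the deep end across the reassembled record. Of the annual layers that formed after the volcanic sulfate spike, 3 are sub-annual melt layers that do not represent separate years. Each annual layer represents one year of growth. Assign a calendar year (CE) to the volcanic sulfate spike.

1618 CE

Total annual layers = 102 + 394 + 395 = 891.
891 − 488 = 403 annual layers lie beyond the volcanic sulfate spike toward the ice surface.
Removing the 3 false annual layers leaves 403 − 3 = 400 true annual layers beyond the volcanic sulfate spike.
Counting back 400 years from 2018 CE places the volcanic sulfate spike in 2018 − 400 = 1618 CE.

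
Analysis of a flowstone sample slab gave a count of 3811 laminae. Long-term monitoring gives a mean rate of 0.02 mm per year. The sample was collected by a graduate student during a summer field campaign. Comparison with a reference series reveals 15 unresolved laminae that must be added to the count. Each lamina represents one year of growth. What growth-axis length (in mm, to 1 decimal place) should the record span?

76.5 mm

True lamina count = 3811 + 15 = 3826.
Predicted length = 0.02 mm/year × 3826 years = 76.5 mm.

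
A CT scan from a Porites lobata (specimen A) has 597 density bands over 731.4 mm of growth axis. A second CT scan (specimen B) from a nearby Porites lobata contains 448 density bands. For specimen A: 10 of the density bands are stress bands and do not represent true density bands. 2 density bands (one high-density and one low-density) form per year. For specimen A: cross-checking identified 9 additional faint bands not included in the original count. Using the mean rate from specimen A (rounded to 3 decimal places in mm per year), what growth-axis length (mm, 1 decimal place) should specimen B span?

Specimen A: true density band count = 597 − 10 + 9 = 596.
Specimen A: dividing by 2 density bands per year: 596 / 2 = 298 years.
A: Extension rate ≈ 731.4 / 298 = 2.454 mm/yr.
Specimen B: 448 density bands at 2 per year is 448 / 2 = 224 years. For B, 2.454 mm/year × 224 years = 549.7 mm.

549.7 mm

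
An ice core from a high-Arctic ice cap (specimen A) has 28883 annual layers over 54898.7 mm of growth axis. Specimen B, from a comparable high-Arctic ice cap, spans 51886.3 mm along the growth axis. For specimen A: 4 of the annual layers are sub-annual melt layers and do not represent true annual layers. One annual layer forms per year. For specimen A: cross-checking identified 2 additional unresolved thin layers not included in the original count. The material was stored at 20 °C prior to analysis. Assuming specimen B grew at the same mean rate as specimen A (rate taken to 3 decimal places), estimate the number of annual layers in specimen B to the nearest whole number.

27294 annual layers

Specimen A: after corrections the count is 28883 − 4 + 2 = 28881 annual layers.
A: Extension rate ≈ 54898.7 / 28881 = 1.901 mm per year.
Specimen B: 51886.3 mm / 1.901 mm per year = 27294.21 years ≈ 27294 annual layers.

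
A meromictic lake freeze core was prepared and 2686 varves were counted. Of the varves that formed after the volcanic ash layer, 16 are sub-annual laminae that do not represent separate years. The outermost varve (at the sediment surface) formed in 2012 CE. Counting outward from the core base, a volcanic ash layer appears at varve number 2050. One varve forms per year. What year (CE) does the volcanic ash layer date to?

1392 CE

2686 − 2050 = 636 varves lie beyond the volcanic ash layer toward the sediment surface.
Removing the 16 false varves leaves 636 − 16 = 620 true varves beyond the volcanic ash layer.
The varve at the sediment surface is 2012 CE, so the volcanic ash layer dates to 2012 − 620 = 1392 CE.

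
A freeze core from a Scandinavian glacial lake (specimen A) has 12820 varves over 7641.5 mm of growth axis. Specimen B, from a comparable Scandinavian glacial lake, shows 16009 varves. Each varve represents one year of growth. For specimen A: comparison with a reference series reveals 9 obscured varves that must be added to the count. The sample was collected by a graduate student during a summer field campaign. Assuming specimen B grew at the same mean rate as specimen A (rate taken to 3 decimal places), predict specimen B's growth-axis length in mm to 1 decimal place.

9541.4 mm

Specimen A: correcting the raw count gives 12820 + 9 = 12829 true varves.
A: 7641.5 mm over 12829 years gives 7641.5 / 12829 ≈ 0.596 mm per year.
B's length ≈ 0.596 × 16009 = 9541.4 mm.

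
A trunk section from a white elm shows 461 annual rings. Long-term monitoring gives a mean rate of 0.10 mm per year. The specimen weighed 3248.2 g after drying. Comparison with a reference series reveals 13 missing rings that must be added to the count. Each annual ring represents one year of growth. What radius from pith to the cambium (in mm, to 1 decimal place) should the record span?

After corrections the count is 461 + 13 = 474 annual rings.
Predicted length = 0.10 mm/year × 474 years = 47.4 mm.

47.4 mm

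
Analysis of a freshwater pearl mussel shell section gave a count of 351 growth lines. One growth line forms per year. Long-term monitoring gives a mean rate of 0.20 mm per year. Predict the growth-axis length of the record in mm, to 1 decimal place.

351 years of growth are recorded.
Length ≈ 0.20 × 351 = 70.2 mm.

70.2 mm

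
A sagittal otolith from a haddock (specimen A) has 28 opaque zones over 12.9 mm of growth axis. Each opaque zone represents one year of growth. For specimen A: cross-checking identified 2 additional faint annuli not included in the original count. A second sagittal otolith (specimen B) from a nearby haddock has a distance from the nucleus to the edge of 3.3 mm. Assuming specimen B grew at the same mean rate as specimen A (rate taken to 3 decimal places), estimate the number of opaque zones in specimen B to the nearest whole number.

Specimen A: correcting the raw count gives 28 + 2 = 30 true opaque zones.
A: 12.9 mm over 30 years gives 12.9 / 30 ≈ 0.430 mm/yr.
For B, 3.3 / 0.430 = 7.67 years ≈ 8 opaque zones.

8 opaque zones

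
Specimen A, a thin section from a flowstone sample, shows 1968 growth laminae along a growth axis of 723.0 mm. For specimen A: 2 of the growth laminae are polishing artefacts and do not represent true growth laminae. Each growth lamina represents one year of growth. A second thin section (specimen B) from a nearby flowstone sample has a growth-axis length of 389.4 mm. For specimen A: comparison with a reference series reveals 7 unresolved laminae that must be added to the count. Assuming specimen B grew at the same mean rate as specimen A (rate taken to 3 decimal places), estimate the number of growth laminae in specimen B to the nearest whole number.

Specimen A: adjusted count: 1968 − 2 + 7 = 1973 growth laminae.
A: Mean rate = 723.0 mm / 1973 years ≈ 0.366 mm per year.
For B, 389.4 / 0.366 = 1063.93 years ≈ 1064 growth laminae.

1064 growth laminae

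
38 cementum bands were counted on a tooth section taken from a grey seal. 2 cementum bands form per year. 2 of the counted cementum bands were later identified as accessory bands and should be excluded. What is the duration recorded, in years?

True cementum band count = 38 − 2 = 36.
With 2 cementum bands per year, 36 / 2 = 18 years.

18 yr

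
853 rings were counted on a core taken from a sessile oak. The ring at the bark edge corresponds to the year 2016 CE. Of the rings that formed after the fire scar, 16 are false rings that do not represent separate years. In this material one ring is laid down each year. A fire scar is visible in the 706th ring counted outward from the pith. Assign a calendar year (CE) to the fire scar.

The fire scar sits at ring 706 from the pith, so 853 − 706 = 147 rings formed after it.
Excluding 16 false rings: 147 − 16 = 131.
Counting back 131 years from 2016 CE places the fire scar in 2016 − 131 = 1885 CE.

1885 CE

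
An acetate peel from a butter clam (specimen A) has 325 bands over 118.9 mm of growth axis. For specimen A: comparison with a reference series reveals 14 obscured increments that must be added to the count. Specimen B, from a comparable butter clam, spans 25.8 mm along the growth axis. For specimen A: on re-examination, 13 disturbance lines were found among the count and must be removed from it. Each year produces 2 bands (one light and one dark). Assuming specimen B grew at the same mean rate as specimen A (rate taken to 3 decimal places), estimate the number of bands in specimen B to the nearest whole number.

71 bands

Specimen A: adjusted count: 325 − 13 + 14 = 326 bands.
Specimen A: dividing by 2 bands per year: 326 / 2 = 163 years.
A: 118.9 mm over 163 years gives 118.9 / 163 ≈ 0.729 mm per year.
B spans 25.8 / 0.729 = 35.39 years; at 2 bands per year that is 35.39 × 2 ≈ 71 bands.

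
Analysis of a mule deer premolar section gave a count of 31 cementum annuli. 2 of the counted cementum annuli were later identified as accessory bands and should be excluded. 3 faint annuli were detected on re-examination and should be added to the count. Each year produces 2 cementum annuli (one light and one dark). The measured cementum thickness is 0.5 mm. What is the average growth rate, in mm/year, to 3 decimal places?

Correcting the raw count gives 31 − 2 + 3 = 32 true cementum annuli.
32 cementum annuli at 2 per year is 32 / 2 = 16 years.
Extension rate ≈ 0.5 / 16 = 0.031 mm/year.

0.031 mm/year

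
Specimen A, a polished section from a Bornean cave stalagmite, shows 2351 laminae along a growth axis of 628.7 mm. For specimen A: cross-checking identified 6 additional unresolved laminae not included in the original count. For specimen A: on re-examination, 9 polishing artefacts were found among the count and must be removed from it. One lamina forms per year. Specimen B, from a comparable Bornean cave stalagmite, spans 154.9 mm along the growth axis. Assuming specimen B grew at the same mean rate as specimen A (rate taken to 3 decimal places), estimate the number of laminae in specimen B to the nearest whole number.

Specimen A: adjusted count: 2351 − 9 + 6 = 2348 laminae.
A: Extension rate ≈ 628.7 / 2348 = 0.268 mm/year.
B spans 154.9 / 0.268 = 577.99 years ≈ 578 laminae.

578 laminae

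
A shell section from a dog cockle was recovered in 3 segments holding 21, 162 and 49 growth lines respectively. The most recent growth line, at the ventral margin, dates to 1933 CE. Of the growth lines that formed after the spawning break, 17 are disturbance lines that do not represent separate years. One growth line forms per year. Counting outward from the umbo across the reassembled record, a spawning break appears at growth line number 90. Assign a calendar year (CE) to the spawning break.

1808 CE

Total growth lines = 21 + 162 + 49 = 232.
The spawning break sits at growth line 90 from the umbo, so 232 − 90 = 142 growth lines formed after it.
142 − 17 false = 125 true growth lines after the spawning break.
Counting back 125 years from 1933 CE places the spawning break in 1933 − 125 = 1808 CE.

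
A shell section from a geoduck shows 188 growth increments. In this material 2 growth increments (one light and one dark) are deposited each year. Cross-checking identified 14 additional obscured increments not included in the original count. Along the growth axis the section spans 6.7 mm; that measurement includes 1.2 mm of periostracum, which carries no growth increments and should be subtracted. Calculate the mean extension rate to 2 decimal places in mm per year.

0.05 mm per year

Correcting the raw count gives 188 + 14 = 202 true growth increments.
With 2 growth increments per year, 202 / 2 = 101 years.
The growth record spans 6.7 − 1.2 = 5.5 mm.
5.5 mm over 101 years gives 5.5 / 101 ≈ 0.05 mm per year.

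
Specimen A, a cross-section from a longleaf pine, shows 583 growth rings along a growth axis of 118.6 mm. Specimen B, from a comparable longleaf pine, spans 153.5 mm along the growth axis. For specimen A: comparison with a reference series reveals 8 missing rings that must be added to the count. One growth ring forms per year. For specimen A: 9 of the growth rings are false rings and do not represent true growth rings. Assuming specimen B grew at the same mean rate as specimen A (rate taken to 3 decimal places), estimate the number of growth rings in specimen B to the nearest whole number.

Specimen A: after corrections the count is 583 − 9 + 8 = 582 growth rings.
A: 118.6 mm over 582 years gives 118.6 / 582 ≈ 0.204 mm/year.
For B, 153.5 / 0.204 = 752.45 years ≈ 752 growth rings.

752 growth rings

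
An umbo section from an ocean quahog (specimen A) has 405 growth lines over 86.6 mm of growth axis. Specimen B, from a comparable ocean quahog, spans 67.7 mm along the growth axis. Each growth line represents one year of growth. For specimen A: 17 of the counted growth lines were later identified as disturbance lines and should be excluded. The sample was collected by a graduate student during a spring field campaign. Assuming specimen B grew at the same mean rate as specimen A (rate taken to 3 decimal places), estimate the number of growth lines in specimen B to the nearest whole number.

Specimen A: true growth line count = 405 − 17 = 388.
A: Mean rate = 86.6 mm / 388 years ≈ 0.223 mm/year.
Specimen B: 67.7 mm / 0.223 mm per year = 303.59 years ≈ 304 growth lines.

304 growth lines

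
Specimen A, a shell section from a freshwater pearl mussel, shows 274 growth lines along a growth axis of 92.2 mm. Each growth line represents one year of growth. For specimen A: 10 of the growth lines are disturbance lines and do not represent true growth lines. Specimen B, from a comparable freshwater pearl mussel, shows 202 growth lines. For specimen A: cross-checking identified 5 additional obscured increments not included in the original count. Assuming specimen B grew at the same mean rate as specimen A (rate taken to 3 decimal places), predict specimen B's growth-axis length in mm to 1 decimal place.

Specimen A: true growth line count = 274 − 10 + 5 = 269.
A: 92.2 mm over 269 years gives 92.2 / 269 ≈ 0.343 mm/yr.
For B, 0.343 mm/year × 202 years = 69.3 mm.

69.3 mm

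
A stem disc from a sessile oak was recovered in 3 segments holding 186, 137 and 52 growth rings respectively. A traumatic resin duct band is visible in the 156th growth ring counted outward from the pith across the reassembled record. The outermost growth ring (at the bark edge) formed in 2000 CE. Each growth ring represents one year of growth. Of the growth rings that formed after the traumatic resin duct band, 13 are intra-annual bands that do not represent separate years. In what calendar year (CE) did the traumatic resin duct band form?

1794 CE

Total growth rings = 186 + 137 + 52 = 375.
375 − 156 = 219 growth rings lie beyond the traumatic resin duct band toward the bark edge.
Excluding 13 false growth rings: 219 − 13 = 206.
2000 − 206 = 1794 CE.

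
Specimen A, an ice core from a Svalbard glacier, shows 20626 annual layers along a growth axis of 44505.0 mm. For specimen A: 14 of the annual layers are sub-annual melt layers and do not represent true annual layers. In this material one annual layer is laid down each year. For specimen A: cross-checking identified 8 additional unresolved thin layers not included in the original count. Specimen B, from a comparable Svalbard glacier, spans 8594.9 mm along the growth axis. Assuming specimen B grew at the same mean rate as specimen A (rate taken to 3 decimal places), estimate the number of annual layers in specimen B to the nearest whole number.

3983 annual layers

Specimen A: true annual layer count = 20626 − 14 + 8 = 20620.
A: Mean rate = 44505.0 mm / 20620 years ≈ 2.158 mm/year.
B spans 8594.9 / 2.158 = 3982.81 years ≈ 3983 annual layers.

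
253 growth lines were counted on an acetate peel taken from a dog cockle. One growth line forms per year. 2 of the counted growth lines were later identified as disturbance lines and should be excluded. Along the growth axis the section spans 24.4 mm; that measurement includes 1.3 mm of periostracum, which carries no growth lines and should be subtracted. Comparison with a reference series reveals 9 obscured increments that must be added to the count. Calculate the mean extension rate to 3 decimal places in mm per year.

0.089 mm per year

True growth line count = 253 − 2 + 9 = 260.
Removing the 1.3 mm offcut leaves 24.4 − 1.3 = 23.1 mm.
Extension rate ≈ 23.1 / 260 = 0.089 mm per year.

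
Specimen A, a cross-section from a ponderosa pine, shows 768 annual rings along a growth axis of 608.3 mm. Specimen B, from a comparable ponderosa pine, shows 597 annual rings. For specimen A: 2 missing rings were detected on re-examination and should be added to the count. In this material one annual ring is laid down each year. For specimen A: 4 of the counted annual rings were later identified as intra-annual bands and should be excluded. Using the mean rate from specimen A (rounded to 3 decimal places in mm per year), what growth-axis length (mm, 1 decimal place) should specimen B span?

474.0 mm

Specimen A: true annual ring count = 768 − 4 + 2 = 766.
A: 608.3 mm over 766 years gives 608.3 / 766 ≈ 0.794 mm per year.
For B, 0.794 mm/year × 597 years = 474.0 mm.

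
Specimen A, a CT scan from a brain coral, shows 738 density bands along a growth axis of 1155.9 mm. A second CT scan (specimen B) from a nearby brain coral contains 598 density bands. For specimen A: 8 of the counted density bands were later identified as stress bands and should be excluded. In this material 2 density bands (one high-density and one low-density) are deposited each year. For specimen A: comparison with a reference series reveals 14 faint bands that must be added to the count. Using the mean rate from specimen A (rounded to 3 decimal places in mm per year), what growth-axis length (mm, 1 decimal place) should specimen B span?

Specimen A: adjusted count: 738 − 8 + 14 = 744 density bands.
Specimen A: 744 density bands at 2 per year is 744 / 2 = 372 years.
A: Mean rate = 1155.9 mm / 372 years ≈ 3.107 mm/year.
Specimen B: with 2 density bands per year, 598 / 2 = 299 years. B's length ≈ 3.107 × 299 = 929.0 mm.

929.0 mm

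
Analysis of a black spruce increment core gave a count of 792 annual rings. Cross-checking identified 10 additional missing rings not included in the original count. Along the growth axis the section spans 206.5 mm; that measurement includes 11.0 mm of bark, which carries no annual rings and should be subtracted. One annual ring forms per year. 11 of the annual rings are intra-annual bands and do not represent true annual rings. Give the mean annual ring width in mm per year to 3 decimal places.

0.247 mm per year

Correcting the raw count gives 792 − 11 + 10 = 791 true annual rings.
The growth record spans 206.5 − 11.0 = 195.5 mm.
Extension rate ≈ 195.5 / 791 = 0.247 mm per year.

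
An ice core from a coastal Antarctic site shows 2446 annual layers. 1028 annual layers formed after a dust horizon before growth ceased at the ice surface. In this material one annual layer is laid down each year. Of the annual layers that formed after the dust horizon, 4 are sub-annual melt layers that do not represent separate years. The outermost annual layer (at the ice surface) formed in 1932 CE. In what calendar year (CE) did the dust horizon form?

There are 1028 annual layers younger than the dust horizon.
1028 − 4 false = 1024 true annual layers after the dust horizon.
The annual layer at the ice surface is 1932 CE, so the dust horizon dates to 1932 − 1024 = 908 CE.

908 CE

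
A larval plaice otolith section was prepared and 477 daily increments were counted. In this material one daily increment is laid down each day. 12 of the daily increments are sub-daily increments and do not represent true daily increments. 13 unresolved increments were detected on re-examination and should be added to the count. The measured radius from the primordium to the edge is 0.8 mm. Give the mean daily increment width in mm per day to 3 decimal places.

0.002 mm per day

Adjusted count: 477 − 12 + 13 = 478 daily increments.
0.8 mm over 478 days gives 0.8 / 478 ≈ 0.002 mm per day.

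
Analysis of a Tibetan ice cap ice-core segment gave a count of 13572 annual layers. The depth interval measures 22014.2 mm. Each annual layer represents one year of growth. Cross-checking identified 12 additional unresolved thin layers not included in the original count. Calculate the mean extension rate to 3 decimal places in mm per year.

1.621 mm per year

Correcting the raw count gives 13572 + 12 = 13584 true annual layers.
22014.2 mm over 13584 years gives 22014.2 / 13584 ≈ 1.621 mm per year.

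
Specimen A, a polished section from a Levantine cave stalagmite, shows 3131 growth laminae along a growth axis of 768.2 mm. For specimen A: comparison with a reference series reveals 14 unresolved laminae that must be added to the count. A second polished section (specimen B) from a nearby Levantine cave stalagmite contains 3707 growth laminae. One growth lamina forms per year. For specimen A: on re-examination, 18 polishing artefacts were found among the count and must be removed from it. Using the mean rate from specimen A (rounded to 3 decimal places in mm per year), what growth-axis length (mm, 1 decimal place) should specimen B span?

911.9 mm

Specimen A: correcting the raw count gives 3131 − 18 + 14 = 3127 true growth laminae.
A: 768.2 mm over 3127 years gives 768.2 / 3127 ≈ 0.246 mm per year.
For B, 0.246 mm/year × 3707 years = 911.9 mm.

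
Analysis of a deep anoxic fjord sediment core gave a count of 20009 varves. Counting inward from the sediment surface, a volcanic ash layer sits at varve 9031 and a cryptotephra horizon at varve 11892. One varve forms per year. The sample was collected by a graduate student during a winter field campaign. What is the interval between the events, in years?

The two markers are separated by 11892 − 9031 = 2861 varves.
At one varve per year, 2861 years elapsed between them.

2861 yr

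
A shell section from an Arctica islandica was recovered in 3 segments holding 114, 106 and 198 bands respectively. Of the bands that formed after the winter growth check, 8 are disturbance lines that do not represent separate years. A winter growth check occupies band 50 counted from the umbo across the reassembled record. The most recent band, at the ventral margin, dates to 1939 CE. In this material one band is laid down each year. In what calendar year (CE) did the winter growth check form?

Total bands = 114 + 106 + 198 = 418.
Between band 50 and the ventral margin there are 418 − 50 = 368 bands.
Excluding 8 false bands: 368 − 8 = 360.
Counting back 360 years from 1939 CE places the winter growth check in 1939 − 360 = 1579 CE.

1579 CE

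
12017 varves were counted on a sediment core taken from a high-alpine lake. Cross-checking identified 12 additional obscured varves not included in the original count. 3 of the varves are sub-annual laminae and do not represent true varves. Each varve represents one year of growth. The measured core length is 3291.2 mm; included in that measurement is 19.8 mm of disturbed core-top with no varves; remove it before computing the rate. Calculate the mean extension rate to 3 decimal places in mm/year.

0.272 mm/year

True varve count = 12017 − 3 + 12 = 12026.
Net length = 3291.2 − 19.8 = 3271.4 mm.
Mean rate = 3271.4 mm / 12026 years ≈ 0.272 mm/year.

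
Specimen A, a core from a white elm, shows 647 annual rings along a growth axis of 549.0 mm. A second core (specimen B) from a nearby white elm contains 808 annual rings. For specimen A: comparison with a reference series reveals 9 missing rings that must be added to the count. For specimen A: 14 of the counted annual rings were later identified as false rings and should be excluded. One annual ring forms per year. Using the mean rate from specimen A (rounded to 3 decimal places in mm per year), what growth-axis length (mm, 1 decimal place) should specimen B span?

690.8 mm

Specimen A: true annual ring count = 647 − 14 + 9 = 642.
A: Mean rate = 549.0 mm / 642 years ≈ 0.855 mm/yr.
For B, 0.855 mm/year × 808 years = 690.8 mm.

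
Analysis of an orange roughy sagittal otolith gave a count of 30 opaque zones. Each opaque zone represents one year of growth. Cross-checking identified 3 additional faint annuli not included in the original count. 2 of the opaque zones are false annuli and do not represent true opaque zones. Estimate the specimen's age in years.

31 yr

After corrections the count is 30 − 2 + 3 = 31 opaque zones.
At one opaque zone per year, that is 31 years.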